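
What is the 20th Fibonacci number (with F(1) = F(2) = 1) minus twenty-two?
The 20th Fibonacci number (with F(1) = F(2) = 1) = 6765
Convert twenty-two (English words) → 22 (decimal)
Compute 6765 - 22 = 6743
6743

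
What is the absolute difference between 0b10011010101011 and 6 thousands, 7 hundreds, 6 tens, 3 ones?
Convert 0b10011010101011 (binary) → 8192 + 1024 + 512 + 128 + 32 + 8 + 2 + 1 = 9899 (decimal)
Convert 6 thousands, 7 hundreds, 6 tens, 3 ones (place-value notation) → 6×1000 + 7×100 + 6×10 + 3 = 6763 (decimal)
Compute |9899 - 6763| = 3136
3136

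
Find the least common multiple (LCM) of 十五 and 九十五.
Convert 十五 (Chinese numeral) → 1×10 + 5 = 15 (decimal)
Convert 九十五 (Chinese numeral) → 9×10 + 5 = 95 (decimal)
Compute lcm(15, 95) = 285
285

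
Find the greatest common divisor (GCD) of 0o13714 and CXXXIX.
Convert 0o13714 (octal) → 1×4096 + 3×512 + 7×64 + 1×8 + 4 = 6092 (decimal)
Convert CXXXIX (Roman numeral) → 100 + 10 + 10 + 10 + 9 = 139 (decimal)
Compute gcd(6092, 139) = 1
1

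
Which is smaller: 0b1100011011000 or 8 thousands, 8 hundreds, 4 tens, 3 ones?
Convert 0b1100011011000 (binary) → 4096 + 2048 + 128 + 64 + 16 + 8 = 6360 (decimal)
Convert 8 thousands, 8 hundreds, 4 tens, 3 ones (place-value notation) → 8×1000 + 8×100 + 4×10 + 3 = 8843 (decimal)
Compare 6360 vs 8843: smaller = 6360
6360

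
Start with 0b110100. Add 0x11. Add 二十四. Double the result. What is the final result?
Convert 0b110100 (binary) → 32 + 16 + 4 = 52 (decimal)
Start: 52
Convert 0x11 (hexadecimal) → 1×16 + 1 = 17 (decimal)
52 + 17 = 69
Convert 二十四 (Chinese numeral) → 2×10 + 4 = 24 (decimal)
69 + 24 = 93
93 × 2 = 186
186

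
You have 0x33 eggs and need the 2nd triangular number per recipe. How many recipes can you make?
Convert 0x33 (hexadecimal) → 3×16 + 3 = 51 (decimal)
Convert the 2nd triangular number (triangular index) → 2×3/2 = 3 (decimal)
Compute 51 ÷ 3 = 17
17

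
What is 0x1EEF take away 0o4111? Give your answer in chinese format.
Convert 0x1EEF (hexadecimal) → 1×4096 + 14×256 + 14×16 + 15 = 7919 (decimal)
Convert 0o4111 (octal) → 4×512 + 1×64 + 1×8 + 1 = 2121 (decimal)
Compute 7919 - 2121 = 5798
Convert 5798 (decimal) → 5798 = 5×1000 + 7×100 + 9×10 + 8 → 五千七百九十八 (Chinese numeral)
五千七百九十八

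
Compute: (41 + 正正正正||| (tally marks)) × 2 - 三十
Convert 正正正正||| (tally marks) → 5 + 5 + 5 + 5 + 3 = 23 (decimal)
Convert 三十 (Chinese numeral) → 3×10 = 30 (decimal)
Expression in decimal: (41 + 23) × 2 - 30
Parentheses first: 41 + 23 = 64
Multiply: 64 × 2 = 128
Subtract: 128 - 30 = 98
98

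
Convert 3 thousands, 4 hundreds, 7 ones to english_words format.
Convert 3 thousands, 4 hundreds, 7 ones (place-value notation) → 3×1000 + 4×100 + 7 = 3407 (decimal)
Convert 3407 (decimal) → 3407 = 3×1000 + 4×100 + 7 → three thousand four hundred seven (English words)
three thousand four hundred seven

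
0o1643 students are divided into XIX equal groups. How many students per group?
Convert 0o1643 (octal) → 1×512 + 6×64 + 4×8 + 3 = 931 (decimal)
Convert XIX (Roman numeral) → 10 + 9 = 19 (decimal)
Compute 931 ÷ 19 = 49
49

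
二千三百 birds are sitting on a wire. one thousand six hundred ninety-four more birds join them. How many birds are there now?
Convert 二千三百 (Chinese numeral) → 2×1000 + 3×100 = 2300 (decimal)
Convert one thousand six hundred ninety-four (English words) → 1×1000 + 6×100 + 94 = 1694 (decimal)
Compute 2300 + 1694 = 3994
3994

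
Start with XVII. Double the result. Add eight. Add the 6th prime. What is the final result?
Convert XVII (Roman numeral) → 10 + 5 + 1 + 1 = 17 (decimal)
Start: 17
17 × 2 = 34
Convert eight (English words) → 8 (decimal)
34 + 8 = 42
Convert the 6th prime (prime index) → 13 (decimal)
42 + 13 = 55
55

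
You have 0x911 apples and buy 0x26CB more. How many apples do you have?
Convert 0x911 (hexadecimal) → 9×256 + 1×16 + 1 = 2321 (decimal)
Convert 0x26CB (hexadecimal) → 2×4096 + 6×256 + 12×16 + 11 = 9931 (decimal)
Compute 2321 + 9931 = 12252
12252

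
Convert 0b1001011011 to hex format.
Convert 0b1001011011 (binary) → 512 + 64 + 16 + 8 + 2 + 1 = 603 (decimal)
Convert 603 (decimal) → 603 = 2×256 + 5×16 + 11 → 0x25B (hexadecimal)
0x25B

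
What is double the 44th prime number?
The 44th prime number = 193
Compute 193 × 2 = 386
386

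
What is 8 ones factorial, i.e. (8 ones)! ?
Convert 8 ones (place-value notation) → 8 (decimal)
Compute 8! = 40320
40320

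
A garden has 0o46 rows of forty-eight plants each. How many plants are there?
Convert forty-eight (English words) → 48 (decimal)
Convert 0o46 (octal) → 4×8 + 6 = 38 (decimal)
Compute 48 × 38 = 1824
1824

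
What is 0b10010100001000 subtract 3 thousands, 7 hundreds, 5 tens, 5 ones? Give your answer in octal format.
Convert 0b10010100001000 (binary) → 8192 + 1024 + 256 + 8 = 9480 (decimal)
Convert 3 thousands, 7 hundreds, 5 tens, 5 ones (place-value notation) → 3×1000 + 7×100 + 5×10 + 5 = 3755 (decimal)
Compute 9480 - 3755 = 5725
Convert 5725 (decimal) → 5725 = 1×4096 + 3×512 + 1×64 + 3×8 + 5 → 0o13135 (octal)
0o13135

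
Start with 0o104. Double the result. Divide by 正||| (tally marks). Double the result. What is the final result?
Convert 0o104 (octal) → 1×64 + 4 = 68 (decimal)
Start: 68
68 × 2 = 136
Convert 正||| (tally marks) → 5 + 3 = 8 (decimal)
136 ÷ 8 = 17
17 × 2 = 34
34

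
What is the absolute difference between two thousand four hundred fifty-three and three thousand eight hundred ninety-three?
Convert two thousand four hundred fifty-three (English words) → 2×1000 + 4×100 + 53 = 2453 (decimal)
Convert three thousand eight hundred ninety-three (English words) → 3×1000 + 8×100 + 93 = 3893 (decimal)
Compute |2453 - 3893| = 1440
1440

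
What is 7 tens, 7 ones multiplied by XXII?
Convert 7 tens, 7 ones (place-value notation) → 7×10 + 7 = 77 (decimal)
Convert XXII (Roman numeral) → 10 + 10 + 1 + 1 = 22 (decimal)
Compute 77 × 22 = 1694
1694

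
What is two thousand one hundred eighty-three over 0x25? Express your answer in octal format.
Convert two thousand one hundred eighty-three (English words) → 2×1000 + 1×100 + 83 = 2183 (decimal)
Convert 0x25 (hexadecimal) → 2×16 + 5 = 37 (decimal)
Compute 2183 ÷ 37 = 59
Convert 59 (decimal) → 59 = 7×8 + 3 → 0o73 (octal)
0o73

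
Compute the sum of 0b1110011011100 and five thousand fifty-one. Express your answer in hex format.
Convert 0b1110011011100 (binary) → 4096 + 2048 + 1024 + 128 + 64 + 16 + 8 + 4 = 7388 (decimal)
Convert five thousand fifty-one (English words) → 5×1000 + 51 = 5051 (decimal)
Compute 7388 + 5051 = 12439
Convert 12439 (decimal) → 12439 = 3×4096 + 9×16 + 7 → 0x3097 (hexadecimal)
0x3097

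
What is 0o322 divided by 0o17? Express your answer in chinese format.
Convert 0o322 (octal) → 3×64 + 2×8 + 2 = 210 (decimal)
Convert 0o17 (octal) → 1×8 + 7 = 15 (decimal)
Compute 210 ÷ 15 = 14
Convert 14 (decimal) → 14 = 1×10 + 4 → 十四 (Chinese numeral)
十四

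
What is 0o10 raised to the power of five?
Convert 0o10 (octal) → 1×8 = 8 (decimal)
Convert five (English words) → 5 (decimal)
Compute 8 ^ 5 = 32768
32768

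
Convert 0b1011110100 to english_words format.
Convert 0b1011110100 (binary) → 512 + 128 + 64 + 32 + 16 + 4 = 756 (decimal)
Convert 756 (decimal) → 756 = 7×100 + 56 → seven hundred fifty-six (English words)
seven hundred fifty-six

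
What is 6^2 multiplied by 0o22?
Convert 6^2 (power) → 36 (decimal)
Convert 0o22 (octal) → 2×8 + 2 = 18 (decimal)
Compute 36 × 18 = 648
648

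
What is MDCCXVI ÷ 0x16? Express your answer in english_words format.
Convert MDCCXVI (Roman numeral) → 1000 + 500 + 100 + 100 + 10 + 5 + 1 = 1716 (decimal)
Convert 0x16 (hexadecimal) → 1×16 + 6 = 22 (decimal)
Compute 1716 ÷ 22 = 78
Convert 78 (decimal) → seventy-eight (English words)
seventy-eight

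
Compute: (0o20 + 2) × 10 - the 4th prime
Convert 0o20 (octal) → 2×8 = 16 (decimal)
Convert the 4th prime (prime index) → 7 (decimal)
Expression in decimal: (16 + 2) × 10 - 7
Parentheses first: 16 + 2 = 18
Multiply: 18 × 10 = 180
Subtract: 180 - 7 = 173
173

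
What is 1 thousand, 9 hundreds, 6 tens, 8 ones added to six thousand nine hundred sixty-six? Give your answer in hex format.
Convert 1 thousand, 9 hundreds, 6 tens, 8 ones (place-value notation) → 1×1000 + 9×100 + 6×10 + 8 = 1968 (decimal)
Convert six thousand nine hundred sixty-six (English words) → 6×1000 + 9×100 + 66 = 6966 (decimal)
Compute 1968 + 6966 = 8934
Convert 8934 (decimal) → 8934 = 2×4096 + 2×256 + 14×16 + 6 → 0x22E6 (hexadecimal)
0x22E6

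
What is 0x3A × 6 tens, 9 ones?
Convert 0x3A (hexadecimal) → 3×16 + 10 = 58 (decimal)
Convert 6 tens, 9 ones (place-value notation) → 6×10 + 9 = 69 (decimal)
Compute 58 × 69 = 4002
4002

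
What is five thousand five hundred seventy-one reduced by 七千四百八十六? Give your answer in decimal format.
Convert five thousand five hundred seventy-one (English words) → 5×1000 + 5×100 + 71 = 5571 (decimal)
Convert 七千四百八十六 (Chinese numeral) → 7×1000 + 4×100 + 8×10 + 6 = 7486 (decimal)
Compute 5571 - 7486 = -1915
-1915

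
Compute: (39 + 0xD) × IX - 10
Convert 0xD (hexadecimal) → 13 (decimal)
Convert IX (Roman numeral) → 9 (decimal)
Expression in decimal: (39 + 13) × 9 - 10
Parentheses first: 39 + 13 = 52
Multiply: 52 × 9 = 468
Subtract: 468 - 10 = 458
458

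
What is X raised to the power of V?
Convert X (Roman numeral) → 10 (decimal)
Convert V (Roman numeral) → 5 (decimal)
Compute 10 ^ 5 = 100000
100000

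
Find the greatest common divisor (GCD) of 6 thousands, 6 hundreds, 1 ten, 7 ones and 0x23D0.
Convert 6 thousands, 6 hundreds, 1 ten, 7 ones (place-value notation) → 6×1000 + 6×100 + 1×10 + 7 = 6617 (decimal)
Convert 0x23D0 (hexadecimal) → 2×4096 + 3×256 + 13×16 = 9168 (decimal)
Compute gcd(6617, 9168) = 1
1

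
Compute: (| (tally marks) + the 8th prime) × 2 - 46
Convert | (tally marks) → 1 (decimal)
Convert the 8th prime (prime index) → 19 (decimal)
Expression in decimal: (1 + 19) × 2 - 46
Parentheses first: 1 + 19 = 20
Multiply: 20 × 2 = 40
Subtract: 40 - 46 = -6
-6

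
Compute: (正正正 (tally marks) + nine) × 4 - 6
Convert 正正正 (tally marks) → 5 + 5 + 5 = 15 (decimal)
Convert nine (English words) → 9 (decimal)
Expression in decimal: (15 + 9) × 4 - 6
Parentheses first: 15 + 9 = 24
Multiply: 24 × 4 = 96
Subtract: 96 - 6 = 90
90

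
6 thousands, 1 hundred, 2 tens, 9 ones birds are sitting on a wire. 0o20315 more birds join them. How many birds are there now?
Convert 6 thousands, 1 hundred, 2 tens, 9 ones (place-value notation) → 6×1000 + 1×100 + 2×10 + 9 = 6129 (decimal)
Convert 0o20315 (octal) → 2×4096 + 3×64 + 1×8 + 5 = 8397 (decimal)
Compute 6129 + 8397 = 14526
14526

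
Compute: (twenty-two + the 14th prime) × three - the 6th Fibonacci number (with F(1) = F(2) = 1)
Convert twenty-two (English words) → 22 (decimal)
Convert the 14th prime (prime index) → 43 (decimal)
Convert three (English words) → 3 (decimal)
Convert the 6th Fibonacci number (with F(1) = F(2) = 1) (Fibonacci index) → 1, 1, 2, 3, 5, 8 → 8 (decimal)
Expression in decimal: (22 + 43) × 3 - 8
Parentheses first: 22 + 43 = 65
Multiply: 65 × 3 = 195
Subtract: 195 - 8 = 187
187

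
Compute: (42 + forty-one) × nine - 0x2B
Convert forty-one (English words) → 41 (decimal)
Convert nine (English words) → 9 (decimal)
Convert 0x2B (hexadecimal) → 2×16 + 11 = 43 (decimal)
Expression in decimal: (42 + 41) × 9 - 43
Parentheses first: 42 + 41 = 83
Multiply: 83 × 9 = 747
Subtract: 747 - 43 = 704
704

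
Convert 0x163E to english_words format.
Convert 0x163E (hexadecimal) → 1×4096 + 6×256 + 3×16 + 14 = 5694 (decimal)
Convert 5694 (decimal) → 5694 = 5×1000 + 6×100 + 94 → five thousand six hundred ninety-four (English words)
five thousand six hundred ninety-four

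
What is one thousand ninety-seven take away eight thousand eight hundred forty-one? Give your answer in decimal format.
Convert one thousand ninety-seven (English words) → 1×1000 + 97 = 1097 (decimal)
Convert eight thousand eight hundred forty-one (English words) → 8×1000 + 8×100 + 41 = 8841 (decimal)
Compute 1097 - 8841 = -7744
-7744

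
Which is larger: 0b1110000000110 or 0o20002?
Convert 0b1110000000110 (binary) → 4096 + 2048 + 1024 + 4 + 2 = 7174 (decimal)
Convert 0o20002 (octal) → 2×4096 + 2 = 8194 (decimal)
Compare 7174 vs 8194: larger = 8194
8194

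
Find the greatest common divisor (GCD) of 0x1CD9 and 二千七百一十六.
Convert 0x1CD9 (hexadecimal) → 1×4096 + 12×256 + 13×16 + 9 = 7385 (decimal)
Convert 二千七百一十六 (Chinese numeral) → 2×1000 + 7×100 + 1×10 + 6 = 2716 (decimal)
Compute gcd(7385, 2716) = 7
7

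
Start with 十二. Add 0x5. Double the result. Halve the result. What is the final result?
Convert 十二 (Chinese numeral) → 1×10 + 2 = 12 (decimal)
Start: 12
Convert 0x5 (hexadecimal) → 5 (decimal)
12 + 5 = 17
17 × 2 = 34
34 ÷ 2 = 17
17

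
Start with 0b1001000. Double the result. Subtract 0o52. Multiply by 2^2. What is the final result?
Convert 0b1001000 (binary) → 64 + 8 = 72 (decimal)
Start: 72
72 × 2 = 144
Convert 0o52 (octal) → 5×8 + 2 = 42 (decimal)
144 - 42 = 102
Convert 2^2 (power) → 4 (decimal)
102 × 4 = 408
408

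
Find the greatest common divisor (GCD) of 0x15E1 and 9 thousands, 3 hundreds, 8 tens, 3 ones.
Convert 0x15E1 (hexadecimal) → 1×4096 + 5×256 + 14×16 + 1 = 5601 (decimal)
Convert 9 thousands, 3 hundreds, 8 tens, 3 ones (place-value notation) → 9×1000 + 3×100 + 8×10 + 3 = 9383 (decimal)
Compute gcd(5601, 9383) = 1
1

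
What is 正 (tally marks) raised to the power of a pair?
Convert 正 (tally marks) → 5 (decimal)
Convert a pair (colloquial) → 2 (decimal)
Compute 5 ^ 2 = 25
25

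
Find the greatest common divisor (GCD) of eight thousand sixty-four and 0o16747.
Convert eight thousand sixty-four (English words) → 8×1000 + 64 = 8064 (decimal)
Convert 0o16747 (octal) → 1×4096 + 6×512 + 7×64 + 4×8 + 7 = 7655 (decimal)
Compute gcd(8064, 7655) = 1
1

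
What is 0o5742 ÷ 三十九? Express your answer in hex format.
Convert 0o5742 (octal) → 5×512 + 7×64 + 4×8 + 2 = 3042 (decimal)
Convert 三十九 (Chinese numeral) → 3×10 + 9 = 39 (decimal)
Compute 3042 ÷ 39 = 78
Convert 78 (decimal) → 78 = 4×16 + 14 → 0x4E (hexadecimal)
0x4E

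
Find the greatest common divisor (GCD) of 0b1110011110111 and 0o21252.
Convert 0b1110011110111 (binary) → 4096 + 2048 + 1024 + 128 + 64 + 32 + 16 + 4 + 2 + 1 = 7415 (decimal)
Convert 0o21252 (octal) → 2×4096 + 1×512 + 2×64 + 5×8 + 2 = 8874 (decimal)
Compute gcd(7415, 8874) = 1
1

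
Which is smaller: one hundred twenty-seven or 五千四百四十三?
Convert one hundred twenty-seven (English words) → 1×100 + 27 = 127 (decimal)
Convert 五千四百四十三 (Chinese numeral) → 5×1000 + 4×100 + 4×10 + 3 = 5443 (decimal)
Compare 127 vs 5443: smaller = 127
127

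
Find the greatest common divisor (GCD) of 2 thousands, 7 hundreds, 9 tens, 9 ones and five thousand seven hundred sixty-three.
Convert 2 thousands, 7 hundreds, 9 tens, 9 ones (place-value notation) → 2×1000 + 7×100 + 9×10 + 9 = 2799 (decimal)
Convert five thousand seven hundred sixty-three (English words) → 5×1000 + 7×100 + 63 = 5763 (decimal)
Compute gcd(2799, 5763) = 3
3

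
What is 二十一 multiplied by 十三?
Convert 二十一 (Chinese numeral) → 2×10 + 1 = 21 (decimal)
Convert 十三 (Chinese numeral) → 1×10 + 3 = 13 (decimal)
Compute 21 × 13 = 273
273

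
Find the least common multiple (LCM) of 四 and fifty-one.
Convert 四 (Chinese numeral) → 4 (decimal)
Convert fifty-one (English words) → 51 (decimal)
Compute lcm(4, 51) = 204
204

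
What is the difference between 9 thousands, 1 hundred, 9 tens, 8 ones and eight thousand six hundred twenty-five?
Convert 9 thousands, 1 hundred, 9 tens, 8 ones (place-value notation) → 9×1000 + 1×100 + 9×10 + 8 = 9198 (decimal)
Convert eight thousand six hundred twenty-five (English words) → 8×1000 + 6×100 + 25 = 8625 (decimal)
Difference: |9198 - 8625| = 573
573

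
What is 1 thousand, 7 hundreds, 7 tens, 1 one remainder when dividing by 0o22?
Convert 1 thousand, 7 hundreds, 7 tens, 1 one (place-value notation) → 1×1000 + 7×100 + 7×10 + 1 = 1771 (decimal)
Convert 0o22 (octal) → 2×8 + 2 = 18 (decimal)
Compute 1771 mod 18 = 7
7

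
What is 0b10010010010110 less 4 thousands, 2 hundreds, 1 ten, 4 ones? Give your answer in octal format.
Convert 0b10010010010110 (binary) → 8192 + 1024 + 128 + 16 + 4 + 2 = 9366 (decimal)
Convert 4 thousands, 2 hundreds, 1 ten, 4 ones (place-value notation) → 4×1000 + 2×100 + 1×10 + 4 = 4214 (decimal)
Compute 9366 - 4214 = 5152
Convert 5152 (decimal) → 5152 = 1×4096 + 2×512 + 4×8 → 0o12040 (octal)
0o12040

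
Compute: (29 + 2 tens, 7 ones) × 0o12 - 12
Convert 2 tens, 7 ones (place-value notation) → 2×10 + 7 = 27 (decimal)
Convert 0o12 (octal) → 1×8 + 2 = 10 (decimal)
Expression in decimal: (29 + 27) × 10 - 12
Parentheses first: 29 + 27 = 56
Multiply: 56 × 10 = 560
Subtract: 560 - 12 = 548
548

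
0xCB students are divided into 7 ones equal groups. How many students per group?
Convert 0xCB (hexadecimal) → 12×16 + 11 = 203 (decimal)
Convert 7 ones (place-value notation) → 7 (decimal)
Compute 203 ÷ 7 = 29
29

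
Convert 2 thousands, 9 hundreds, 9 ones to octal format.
Convert 2 thousands, 9 hundreds, 9 ones (place-value notation) → 2×1000 + 9×100 + 9 = 2909 (decimal)
Convert 2909 (decimal) → 2909 = 5×512 + 5×64 + 3×8 + 5 → 0o5535 (octal)
0o5535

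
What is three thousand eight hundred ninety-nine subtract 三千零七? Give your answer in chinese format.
Convert three thousand eight hundred ninety-nine (English words) → 3×1000 + 8×100 + 99 = 3899 (decimal)
Convert 三千零七 (Chinese numeral) → 3×1000 + 7 = 3007 (decimal)
Compute 3899 - 3007 = 892
Convert 892 (decimal) → 892 = 8×100 + 9×10 + 2 → 八百九十二 (Chinese numeral)
八百九十二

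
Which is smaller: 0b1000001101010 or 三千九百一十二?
Convert 0b1000001101010 (binary) → 4096 + 64 + 32 + 8 + 2 = 4202 (decimal)
Convert 三千九百一十二 (Chinese numeral) → 3×1000 + 9×100 + 1×10 + 2 = 3912 (decimal)
Compare 4202 vs 3912: smaller = 3912
3912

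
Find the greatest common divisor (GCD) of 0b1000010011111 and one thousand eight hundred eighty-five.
Convert 0b1000010011111 (binary) → 4096 + 128 + 16 + 8 + 4 + 2 + 1 = 4255 (decimal)
Convert one thousand eight hundred eighty-five (English words) → 1×1000 + 8×100 + 85 = 1885 (decimal)
Compute gcd(4255, 1885) = 5
5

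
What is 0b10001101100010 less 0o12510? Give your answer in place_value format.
Convert 0b10001101100010 (binary) → 8192 + 512 + 256 + 64 + 32 + 2 = 9058 (decimal)
Convert 0o12510 (octal) → 1×4096 + 2×512 + 5×64 + 1×8 = 5448 (decimal)
Compute 9058 - 5448 = 3610
Convert 3610 (decimal) → 3610 = 3×1000 + 6×100 + 1×10 → 3 thousands, 6 hundreds, 1 ten (place-value notation)
3 thousands, 6 hundreds, 1 ten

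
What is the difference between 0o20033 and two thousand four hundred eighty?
Convert 0o20033 (octal) → 2×4096 + 3×8 + 3 = 8219 (decimal)
Convert two thousand four hundred eighty (English words) → 2×1000 + 4×100 + 80 = 2480 (decimal)
Difference: |8219 - 2480| = 5739
5739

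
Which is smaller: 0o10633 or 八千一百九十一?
Convert 0o10633 (octal) → 1×4096 + 6×64 + 3×8 + 3 = 4507 (decimal)
Convert 八千一百九十一 (Chinese numeral) → 8×1000 + 1×100 + 9×10 + 1 = 8191 (decimal)
Compare 4507 vs 8191: smaller = 4507
4507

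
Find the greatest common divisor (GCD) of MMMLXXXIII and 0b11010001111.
Convert MMMLXXXIII (Roman numeral) → 1000 + 1000 + 1000 + 50 + 10 + 10 + 10 + 1 + 1 + 1 = 3083 (decimal)
Convert 0b11010001111 (binary) → 1024 + 512 + 128 + 8 + 4 + 2 + 1 = 1679 (decimal)
Compute gcd(3083, 1679) = 1
1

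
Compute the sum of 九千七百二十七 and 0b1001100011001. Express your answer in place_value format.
Convert 九千七百二十七 (Chinese numeral) → 9×1000 + 7×100 + 2×10 + 7 = 9727 (decimal)
Convert 0b1001100011001 (binary) → 4096 + 512 + 256 + 16 + 8 + 1 = 4889 (decimal)
Compute 9727 + 4889 = 14616
Convert 14616 (decimal) → 14616 = 14×1000 + 6×100 + 1×10 + 6 → 14 thousands, 6 hundreds, 1 ten, 6 ones (place-value notation)
14 thousands, 6 hundreds, 1 ten, 6 ones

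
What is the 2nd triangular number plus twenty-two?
The 2nd triangular number = 2×3/2 = 3
Convert twenty-two (English words) → 22 (decimal)
Compute 3 + 22 = 25
25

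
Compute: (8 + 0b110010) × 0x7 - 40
Convert 0b110010 (binary) → 32 + 16 + 2 = 50 (decimal)
Convert 0x7 (hexadecimal) → 7 (decimal)
Expression in decimal: (8 + 50) × 7 - 40
Parentheses first: 8 + 50 = 58
Multiply: 58 × 7 = 406
Subtract: 406 - 40 = 366
366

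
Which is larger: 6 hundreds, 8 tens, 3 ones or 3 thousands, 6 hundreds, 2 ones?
Convert 6 hundreds, 8 tens, 3 ones (place-value notation) → 6×100 + 8×10 + 3 = 683 (decimal)
Convert 3 thousands, 6 hundreds, 2 ones (place-value notation) → 3×1000 + 6×100 + 2 = 3602 (decimal)
Compare 683 vs 3602: larger = 3602
3602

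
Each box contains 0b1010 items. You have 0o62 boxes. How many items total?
Convert 0b1010 (binary) → 8 + 2 = 10 (decimal)
Convert 0o62 (octal) → 6×8 + 2 = 50 (decimal)
Compute 10 × 50 = 500
500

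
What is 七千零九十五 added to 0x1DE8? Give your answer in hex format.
Convert 七千零九十五 (Chinese numeral) → 7×1000 + 9×10 + 5 = 7095 (decimal)
Convert 0x1DE8 (hexadecimal) → 1×4096 + 13×256 + 14×16 + 8 = 7656 (decimal)
Compute 7095 + 7656 = 14751
Convert 14751 (decimal) → 14751 = 3×4096 + 9×256 + 9×16 + 15 → 0x399F (hexadecimal)
0x399F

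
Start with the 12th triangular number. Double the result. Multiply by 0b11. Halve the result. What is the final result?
Convert the 12th triangular number (triangular index) → 12×13/2 = 78 (decimal)
Start: 78
78 × 2 = 156
Convert 0b11 (binary) → 2 + 1 = 3 (decimal)
156 × 3 = 468
468 ÷ 2 = 234
234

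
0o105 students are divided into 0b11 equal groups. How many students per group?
Convert 0o105 (octal) → 1×64 + 5 = 69 (decimal)
Convert 0b11 (binary) → 2 + 1 = 3 (decimal)
Compute 69 ÷ 3 = 23
23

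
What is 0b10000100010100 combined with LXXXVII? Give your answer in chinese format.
Convert 0b10000100010100 (binary) → 8192 + 256 + 16 + 4 = 8468 (decimal)
Convert LXXXVII (Roman numeral) → 50 + 10 + 10 + 10 + 5 + 1 + 1 = 87 (decimal)
Compute 8468 + 87 = 8555
Convert 8555 (decimal) → 8555 = 8×1000 + 5×100 + 5×10 + 5 → 八千五百五十五 (Chinese numeral)
八千五百五十五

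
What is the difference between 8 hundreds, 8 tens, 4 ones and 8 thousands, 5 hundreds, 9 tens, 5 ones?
Convert 8 hundreds, 8 tens, 4 ones (place-value notation) → 8×100 + 8×10 + 4 = 884 (decimal)
Convert 8 thousands, 5 hundreds, 9 tens, 5 ones (place-value notation) → 8×1000 + 5×100 + 9×10 + 5 = 8595 (decimal)
Difference: |884 - 8595| = 7711
7711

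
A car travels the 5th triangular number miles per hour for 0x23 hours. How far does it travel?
Convert the 5th triangular number (triangular index) → 5×6/2 = 15 (decimal)
Convert 0x23 (hexadecimal) → 2×16 + 3 = 35 (decimal)
Compute 15 × 35 = 525
525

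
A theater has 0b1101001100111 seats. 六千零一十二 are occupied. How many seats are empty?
Convert 0b1101001100111 (binary) → 4096 + 2048 + 512 + 64 + 32 + 4 + 2 + 1 = 6759 (decimal)
Convert 六千零一十二 (Chinese numeral) → 6×1000 + 1×10 + 2 = 6012 (decimal)
Compute 6759 - 6012 = 747
747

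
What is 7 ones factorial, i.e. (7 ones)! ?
Convert 7 ones (place-value notation) → 7 (decimal)
Compute 7! = 5040
5040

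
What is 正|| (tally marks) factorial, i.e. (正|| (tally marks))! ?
Convert 正|| (tally marks) → 5 + 2 = 7 (decimal)
Compute 7! = 5040
5040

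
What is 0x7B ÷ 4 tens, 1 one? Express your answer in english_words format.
Convert 0x7B (hexadecimal) → 7×16 + 11 = 123 (decimal)
Convert 4 tens, 1 one (place-value notation) → 4×10 + 1 = 41 (decimal)
Compute 123 ÷ 41 = 3
Convert 3 (decimal) → three (English words)
three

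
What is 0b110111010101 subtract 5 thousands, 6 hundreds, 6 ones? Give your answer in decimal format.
Convert 0b110111010101 (binary) → 2048 + 1024 + 256 + 128 + 64 + 16 + 4 + 1 = 3541 (decimal)
Convert 5 thousands, 6 hundreds, 6 ones (place-value notation) → 5×1000 + 6×100 + 6 = 5606 (decimal)
Compute 3541 - 5606 = -2065
-2065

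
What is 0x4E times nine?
Convert 0x4E (hexadecimal) → 4×16 + 14 = 78 (decimal)
Convert nine (English words) → 9 (decimal)
Compute 78 × 9 = 702
702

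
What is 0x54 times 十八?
Convert 0x54 (hexadecimal) → 5×16 + 4 = 84 (decimal)
Convert 十八 (Chinese numeral) → 1×10 + 8 = 18 (decimal)
Compute 84 × 18 = 1512
1512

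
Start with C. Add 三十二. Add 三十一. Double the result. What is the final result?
Convert C (Roman numeral) → 100 (decimal)
Start: 100
Convert 三十二 (Chinese numeral) → 3×10 + 2 = 32 (decimal)
100 + 32 = 132
Convert 三十一 (Chinese numeral) → 3×10 + 1 = 31 (decimal)
132 + 31 = 163
163 × 2 = 326
326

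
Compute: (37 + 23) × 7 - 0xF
Convert 0xF (hexadecimal) → 15 (decimal)
Expression in decimal: (37 + 23) × 7 - 15
Parentheses first: 37 + 23 = 60
Multiply: 60 × 7 = 420
Subtract: 420 - 15 = 405
405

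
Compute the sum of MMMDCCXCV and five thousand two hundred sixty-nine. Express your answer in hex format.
Convert MMMDCCXCV (Roman numeral) → 1000 + 1000 + 1000 + 500 + 100 + 100 + 90 + 5 = 3795 (decimal)
Convert five thousand two hundred sixty-nine (English words) → 5×1000 + 2×100 + 69 = 5269 (decimal)
Compute 3795 + 5269 = 9064
Convert 9064 (decimal) → 9064 = 2×4096 + 3×256 + 6×16 + 8 → 0x2368 (hexadecimal)
0x2368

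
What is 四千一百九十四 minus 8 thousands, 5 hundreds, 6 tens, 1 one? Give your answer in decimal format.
Convert 四千一百九十四 (Chinese numeral) → 4×1000 + 1×100 + 9×10 + 4 = 4194 (decimal)
Convert 8 thousands, 5 hundreds, 6 tens, 1 one (place-value notation) → 8×1000 + 5×100 + 6×10 + 1 = 8561 (decimal)
Compute 4194 - 8561 = -4367
-4367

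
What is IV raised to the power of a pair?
Convert IV (Roman numeral) → 4 (decimal)
Convert a pair (colloquial) → 2 (decimal)
Compute 4 ^ 2 = 16
16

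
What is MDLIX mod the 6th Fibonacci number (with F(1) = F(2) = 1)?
Convert MDLIX (Roman numeral) → 1000 + 500 + 50 + 9 = 1559 (decimal)
Convert the 6th Fibonacci number (with F(1) = F(2) = 1) (Fibonacci index) → 1, 1, 2, 3, 5, 8 → 8 (decimal)
Compute 1559 mod 8 = 7
7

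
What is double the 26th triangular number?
The 26th triangular number = 26×27/2 = 351
Compute 351 × 2 = 702
702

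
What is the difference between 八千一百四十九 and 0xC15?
Convert 八千一百四十九 (Chinese numeral) → 8×1000 + 1×100 + 4×10 + 9 = 8149 (decimal)
Convert 0xC15 (hexadecimal) → 12×256 + 1×16 + 5 = 3093 (decimal)
Difference: |8149 - 3093| = 5056
5056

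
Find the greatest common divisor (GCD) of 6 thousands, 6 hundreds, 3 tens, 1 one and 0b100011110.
Convert 6 thousands, 6 hundreds, 3 tens, 1 one (place-value notation) → 6×1000 + 6×100 + 3×10 + 1 = 6631 (decimal)
Convert 0b100011110 (binary) → 256 + 16 + 8 + 4 + 2 = 286 (decimal)
Compute gcd(6631, 286) = 1
1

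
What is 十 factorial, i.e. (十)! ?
Convert 十 (Chinese numeral) → 1×10 = 10 (decimal)
Compute 10! = 3628800
3628800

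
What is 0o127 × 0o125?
Convert 0o127 (octal) → 1×64 + 2×8 + 7 = 87 (decimal)
Convert 0o125 (octal) → 1×64 + 2×8 + 5 = 85 (decimal)
Compute 87 × 85 = 7395
7395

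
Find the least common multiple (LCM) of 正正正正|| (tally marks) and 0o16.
Convert 正正正正|| (tally marks) → 5 + 5 + 5 + 5 + 2 = 22 (decimal)
Convert 0o16 (octal) → 1×8 + 6 = 14 (decimal)
Compute lcm(22, 14) = 154
154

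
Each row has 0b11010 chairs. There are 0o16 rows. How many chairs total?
Convert 0b11010 (binary) → 16 + 8 + 2 = 26 (decimal)
Convert 0o16 (octal) → 1×8 + 6 = 14 (decimal)
Compute 26 × 14 = 364
364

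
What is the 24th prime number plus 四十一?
The 24th prime number = 89
Convert 四十一 (Chinese numeral) → 4×10 + 1 = 41 (decimal)
Compute 89 + 41 = 130
130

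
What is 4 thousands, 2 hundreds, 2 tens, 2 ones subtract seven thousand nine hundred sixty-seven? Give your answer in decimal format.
Convert 4 thousands, 2 hundreds, 2 tens, 2 ones (place-value notation) → 4×1000 + 2×100 + 2×10 + 2 = 4222 (decimal)
Convert seven thousand nine hundred sixty-seven (English words) → 7×1000 + 9×100 + 67 = 7967 (decimal)
Compute 4222 - 7967 = -3745
-3745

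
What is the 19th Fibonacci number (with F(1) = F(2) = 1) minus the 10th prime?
The 19th Fibonacci number (with F(1) = F(2) = 1) = 4181
Convert the 10th prime (prime index) → 29 (decimal)
Compute 4181 - 29 = 4152
4152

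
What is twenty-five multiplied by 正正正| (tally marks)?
Convert twenty-five (English words) → 25 (decimal)
Convert 正正正| (tally marks) → 5 + 5 + 5 + 1 = 16 (decimal)
Compute 25 × 16 = 400
400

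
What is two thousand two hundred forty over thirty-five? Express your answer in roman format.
Convert two thousand two hundred forty (English words) → 2×1000 + 2×100 + 40 = 2240 (decimal)
Convert thirty-five (English words) → 35 (decimal)
Compute 2240 ÷ 35 = 64
Convert 64 (decimal) → 64 = 50 + 10 + 4 → LXIV (Roman numeral)
LXIV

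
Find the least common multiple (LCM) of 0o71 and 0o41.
Convert 0o71 (octal) → 7×8 + 1 = 57 (decimal)
Convert 0o41 (octal) → 4×8 + 1 = 33 (decimal)
Compute lcm(57, 33) = 627
627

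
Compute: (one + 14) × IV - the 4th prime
Convert one (English words) → 1 (decimal)
Convert IV (Roman numeral) → 4 (decimal)
Convert the 4th prime (prime index) → 7 (decimal)
Expression in decimal: (1 + 14) × 4 - 7
Parentheses first: 1 + 14 = 15
Multiply: 15 × 4 = 60
Subtract: 60 - 7 = 53
53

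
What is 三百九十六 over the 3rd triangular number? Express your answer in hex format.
Convert 三百九十六 (Chinese numeral) → 3×100 + 9×10 + 6 = 396 (decimal)
Convert the 3rd triangular number (triangular index) → 3×4/2 = 6 (decimal)
Compute 396 ÷ 6 = 66
Convert 66 (decimal) → 66 = 4×16 + 2 → 0x42 (hexadecimal)
0x42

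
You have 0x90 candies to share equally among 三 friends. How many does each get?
Convert 0x90 (hexadecimal) → 9×16 = 144 (decimal)
Convert 三 (Chinese numeral) → 3 (decimal)
Compute 144 ÷ 3 = 48
48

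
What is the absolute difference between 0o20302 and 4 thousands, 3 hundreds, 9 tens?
Convert 0o20302 (octal) → 2×4096 + 3×64 + 2 = 8386 (decimal)
Convert 4 thousands, 3 hundreds, 9 tens (place-value notation) → 4×1000 + 3×100 + 9×10 = 4390 (decimal)
Compute |8386 - 4390| = 3996
3996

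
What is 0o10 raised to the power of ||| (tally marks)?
Convert 0o10 (octal) → 1×8 = 8 (decimal)
Convert ||| (tally marks) → 3 (decimal)
Compute 8 ^ 3 = 512
512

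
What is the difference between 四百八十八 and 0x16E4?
Convert 四百八十八 (Chinese numeral) → 4×100 + 8×10 + 8 = 488 (decimal)
Convert 0x16E4 (hexadecimal) → 1×4096 + 6×256 + 14×16 + 4 = 5860 (decimal)
Difference: |488 - 5860| = 5372
5372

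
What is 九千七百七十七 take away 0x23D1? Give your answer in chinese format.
Convert 九千七百七十七 (Chinese numeral) → 9×1000 + 7×100 + 7×10 + 7 = 9777 (decimal)
Convert 0x23D1 (hexadecimal) → 2×4096 + 3×256 + 13×16 + 1 = 9169 (decimal)
Compute 9777 - 9169 = 608
Convert 608 (decimal) → 608 = 6×100 + 8 → 六百零八 (Chinese numeral)
六百零八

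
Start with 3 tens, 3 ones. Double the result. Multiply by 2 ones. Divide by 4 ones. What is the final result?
Convert 3 tens, 3 ones (place-value notation) → 3×10 + 3 = 33 (decimal)
Start: 33
33 × 2 = 66
Convert 2 ones (place-value notation) → 2 (decimal)
66 × 2 = 132
Convert 4 ones (place-value notation) → 4 (decimal)
132 ÷ 4 = 33
33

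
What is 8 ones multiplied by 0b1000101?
Convert 8 ones (place-value notation) → 8 (decimal)
Convert 0b1000101 (binary) → 64 + 4 + 1 = 69 (decimal)
Compute 8 × 69 = 552
552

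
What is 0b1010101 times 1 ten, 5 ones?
Convert 0b1010101 (binary) → 64 + 16 + 4 + 1 = 85 (decimal)
Convert 1 ten, 5 ones (place-value notation) → 1×10 + 5 = 15 (decimal)
Compute 85 × 15 = 1275
1275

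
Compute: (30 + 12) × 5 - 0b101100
Convert 0b101100 (binary) → 32 + 8 + 4 = 44 (decimal)
Expression in decimal: (30 + 12) × 5 - 44
Parentheses first: 30 + 12 = 42
Multiply: 42 × 5 = 210
Subtract: 210 - 44 = 166
166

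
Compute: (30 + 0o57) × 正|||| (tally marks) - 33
Convert 0o57 (octal) → 5×8 + 7 = 47 (decimal)
Convert 正|||| (tally marks) → 5 + 4 = 9 (decimal)
Expression in decimal: (30 + 47) × 9 - 33
Parentheses first: 30 + 47 = 77
Multiply: 77 × 9 = 693
Subtract: 693 - 33 = 660
660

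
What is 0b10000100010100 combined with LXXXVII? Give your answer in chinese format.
Convert 0b10000100010100 (binary) → 8192 + 256 + 16 + 4 = 8468 (decimal)
Convert LXXXVII (Roman numeral) → 50 + 10 + 10 + 10 + 5 + 1 + 1 = 87 (decimal)
Compute 8468 + 87 = 8555
Convert 8555 (decimal) → 8555 = 8×1000 + 5×100 + 5×10 + 5 → 八千五百五十五 (Chinese numeral)
八千五百五十五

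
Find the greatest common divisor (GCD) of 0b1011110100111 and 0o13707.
Convert 0b1011110100111 (binary) → 4096 + 1024 + 512 + 256 + 128 + 32 + 4 + 2 + 1 = 6055 (decimal)
Convert 0o13707 (octal) → 1×4096 + 3×512 + 7×64 + 7 = 6087 (decimal)
Compute gcd(6055, 6087) = 1
1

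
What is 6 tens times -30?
Convert 6 tens (place-value notation) → 6×10 = 60 (decimal)
Compute 60 × -30 = -1800
-1800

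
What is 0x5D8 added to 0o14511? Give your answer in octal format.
Convert 0x5D8 (hexadecimal) → 5×256 + 13×16 + 8 = 1496 (decimal)
Convert 0o14511 (octal) → 1×4096 + 4×512 + 5×64 + 1×8 + 1 = 6473 (decimal)
Compute 1496 + 6473 = 7969
Convert 7969 (decimal) → 7969 = 1×4096 + 7×512 + 4×64 + 4×8 + 1 → 0o17441 (octal)
0o17441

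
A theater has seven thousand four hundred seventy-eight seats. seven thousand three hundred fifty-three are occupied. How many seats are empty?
Convert seven thousand four hundred seventy-eight (English words) → 7×1000 + 4×100 + 78 = 7478 (decimal)
Convert seven thousand three hundred fifty-three (English words) → 7×1000 + 3×100 + 53 = 7353 (decimal)
Compute 7478 - 7353 = 125
125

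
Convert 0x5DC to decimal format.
Convert 0x5DC (hexadecimal) → 5×256 + 13×16 + 12 = 1500 (decimal)
1500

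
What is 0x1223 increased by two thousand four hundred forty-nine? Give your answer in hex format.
Convert 0x1223 (hexadecimal) → 1×4096 + 2×256 + 2×16 + 3 = 4643 (decimal)
Convert two thousand four hundred forty-nine (English words) → 2×1000 + 4×100 + 49 = 2449 (decimal)
Compute 4643 + 2449 = 7092
Convert 7092 (decimal) → 7092 = 1×4096 + 11×256 + 11×16 + 4 → 0x1BB4 (hexadecimal)
0x1BB4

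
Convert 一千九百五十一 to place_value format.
Convert 一千九百五十一 (Chinese numeral) → 1×1000 + 9×100 + 5×10 + 1 = 1951 (decimal)
Convert 1951 (decimal) → 1951 = 1×1000 + 9×100 + 5×10 + 1 → 1 thousand, 9 hundreds, 5 tens, 1 one (place-value notation)
1 thousand, 9 hundreds, 5 tens, 1 one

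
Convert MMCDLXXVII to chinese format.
Convert MMCDLXXVII (Roman numeral) → 1000 + 1000 + 400 + 50 + 10 + 10 + 5 + 1 + 1 = 2477 (decimal)
Convert 2477 (decimal) → 2477 = 2×1000 + 4×100 + 7×10 + 7 → 二千四百七十七 (Chinese numeral)
二千四百七十七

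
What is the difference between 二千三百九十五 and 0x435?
Convert 二千三百九十五 (Chinese numeral) → 2×1000 + 3×100 + 9×10 + 5 = 2395 (decimal)
Convert 0x435 (hexadecimal) → 4×256 + 3×16 + 5 = 1077 (decimal)
Difference: |2395 - 1077| = 1318
1318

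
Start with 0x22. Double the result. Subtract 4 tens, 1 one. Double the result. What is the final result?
Convert 0x22 (hexadecimal) → 2×16 + 2 = 34 (decimal)
Start: 34
34 × 2 = 68
Convert 4 tens, 1 one (place-value notation) → 4×10 + 1 = 41 (decimal)
68 - 41 = 27
27 × 2 = 54
54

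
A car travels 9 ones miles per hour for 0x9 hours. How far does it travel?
Convert 9 ones (place-value notation) → 9 (decimal)
Convert 0x9 (hexadecimal) → 9 (decimal)
Compute 9 × 9 = 81
81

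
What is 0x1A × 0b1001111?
Convert 0x1A (hexadecimal) → 1×16 + 10 = 26 (decimal)
Convert 0b1001111 (binary) → 64 + 8 + 4 + 2 + 1 = 79 (decimal)
Compute 26 × 79 = 2054
2054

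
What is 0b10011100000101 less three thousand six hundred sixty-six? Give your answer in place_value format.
Convert 0b10011100000101 (binary) → 8192 + 1024 + 512 + 256 + 4 + 1 = 9989 (decimal)
Convert three thousand six hundred sixty-six (English words) → 3×1000 + 6×100 + 66 = 3666 (decimal)
Compute 9989 - 3666 = 6323
Convert 6323 (decimal) → 6323 = 6×1000 + 3×100 + 2×10 + 3 → 6 thousands, 3 hundreds, 2 tens, 3 ones (place-value notation)
6 thousands, 3 hundreds, 2 tens, 3 ones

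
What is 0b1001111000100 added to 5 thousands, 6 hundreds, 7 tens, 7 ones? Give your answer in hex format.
Convert 0b1001111000100 (binary) → 4096 + 512 + 256 + 128 + 64 + 4 = 5060 (decimal)
Convert 5 thousands, 6 hundreds, 7 tens, 7 ones (place-value notation) → 5×1000 + 6×100 + 7×10 + 7 = 5677 (decimal)
Compute 5060 + 5677 = 10737
Convert 10737 (decimal) → 10737 = 2×4096 + 9×256 + 15×16 + 1 → 0x29F1 (hexadecimal)
0x29F1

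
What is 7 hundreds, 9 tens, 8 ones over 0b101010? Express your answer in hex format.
Convert 7 hundreds, 9 tens, 8 ones (place-value notation) → 7×100 + 9×10 + 8 = 798 (decimal)
Convert 0b101010 (binary) → 32 + 8 + 2 = 42 (decimal)
Compute 798 ÷ 42 = 19
Convert 19 (decimal) → 19 = 1×16 + 3 → 0x13 (hexadecimal)
0x13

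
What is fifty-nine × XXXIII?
Convert fifty-nine (English words) → 59 (decimal)
Convert XXXIII (Roman numeral) → 10 + 10 + 10 + 1 + 1 + 1 = 33 (decimal)
Compute 59 × 33 = 1947
1947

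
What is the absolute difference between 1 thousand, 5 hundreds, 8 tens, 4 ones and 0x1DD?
Convert 1 thousand, 5 hundreds, 8 tens, 4 ones (place-value notation) → 1×1000 + 5×100 + 8×10 + 4 = 1584 (decimal)
Convert 0x1DD (hexadecimal) → 1×256 + 13×16 + 13 = 477 (decimal)
Compute |1584 - 477| = 1107
1107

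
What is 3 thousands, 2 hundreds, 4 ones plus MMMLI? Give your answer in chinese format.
Convert 3 thousands, 2 hundreds, 4 ones (place-value notation) → 3×1000 + 2×100 + 4 = 3204 (decimal)
Convert MMMLI (Roman numeral) → 1000 + 1000 + 1000 + 50 + 1 = 3051 (decimal)
Compute 3204 + 3051 = 6255
Convert 6255 (decimal) → 6255 = 6×1000 + 2×100 + 5×10 + 5 → 六千二百五十五 (Chinese numeral)
六千二百五十五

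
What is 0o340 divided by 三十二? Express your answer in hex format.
Convert 0o340 (octal) → 3×64 + 4×8 = 224 (decimal)
Convert 三十二 (Chinese numeral) → 3×10 + 2 = 32 (decimal)
Compute 224 ÷ 32 = 7
Convert 7 (decimal) → 0x7 (hexadecimal)
0x7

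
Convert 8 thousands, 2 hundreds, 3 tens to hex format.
Convert 8 thousands, 2 hundreds, 3 tens (place-value notation) → 8×1000 + 2×100 + 3×10 = 8230 (decimal)
Convert 8230 (decimal) → 8230 = 2×4096 + 2×16 + 6 → 0x2026 (hexadecimal)
0x2026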